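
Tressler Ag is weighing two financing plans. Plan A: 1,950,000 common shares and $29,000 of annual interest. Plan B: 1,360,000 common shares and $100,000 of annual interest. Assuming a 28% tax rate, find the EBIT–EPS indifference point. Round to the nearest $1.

Set EPS_A = EPS_B: (EBIT − $29,000)(1 − 0.28) ÷ 1,950,000 = (EBIT − $100,000)(1 − 0.28) ÷ 1,360,000.
The (1 − t) factor cancels: (EBIT − 29,000) × 1,360,000 = (EBIT − 100,000) × 1,950,000.
EBIT × (1,950,000 − 1,360,000) = 100,000 × 1,950,000 − 29,000 × 1,360,000 = 155,560,000,000, so EBIT = 155,560,000,000 ÷ 590,000 = 263,661.02.

$263,661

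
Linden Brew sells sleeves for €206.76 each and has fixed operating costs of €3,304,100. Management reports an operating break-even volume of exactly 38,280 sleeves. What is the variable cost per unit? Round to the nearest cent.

Contribution per unit must be FC / Q = €3,304,100 / 38,280 = €86.3140.
Hence VC = price − CM = €206.76 − €86.3140 = €120.45.

€120.45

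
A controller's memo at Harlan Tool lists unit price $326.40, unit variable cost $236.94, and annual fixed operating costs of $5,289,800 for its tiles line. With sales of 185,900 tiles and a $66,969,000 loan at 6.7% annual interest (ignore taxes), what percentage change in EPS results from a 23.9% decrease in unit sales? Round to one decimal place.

-58.0%

Contribution at this volume is 185,900 × $89.46 = $16,630,614.00.
Operating income = contribution − fixed costs = $16,630,614.00 − $5,289,800 = $11,340,814.00.
Interest = $4,486,923.00, so EBIT − I = $6,853,891.00.
DCL = total CM / (EBIT − I) = $16,630,614.00 / $6,853,891.00 = 2.4264.
%ΔEPS = DCL × %ΔSales = 2.4264 × -23.9% = -58.0%.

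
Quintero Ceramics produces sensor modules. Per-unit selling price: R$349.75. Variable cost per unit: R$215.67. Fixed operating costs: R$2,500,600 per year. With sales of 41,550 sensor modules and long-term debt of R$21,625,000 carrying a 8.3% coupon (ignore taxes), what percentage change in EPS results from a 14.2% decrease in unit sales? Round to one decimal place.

At 41,550 units, contribution = 41,550 × R$134.08 = R$5,571,024.00.
Operating income = contribution − fixed costs = R$5,571,024.00 − R$2,500,600 = R$3,070,424.00.
Interest = R$1,794,875.00, so EBIT − I = R$1,275,549.00.
Degree of combined leverage = contribution ÷ (EBIT − I) = R$5,571,024.00 ÷ R$1,275,549.00 = 4.3675.
%ΔEPS = DCL × %ΔSales = 4.3675 × -14.2% = -62.0%.

-62.0%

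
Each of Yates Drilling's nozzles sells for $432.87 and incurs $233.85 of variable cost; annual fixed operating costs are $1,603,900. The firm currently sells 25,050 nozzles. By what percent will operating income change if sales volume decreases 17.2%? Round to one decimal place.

-25.4%

Total contribution margin = 25,050 × $199.02 = $4,985,451.00.
Subtracting fixed costs: EBIT = $4,985,451.00 − $1,603,900 = $3,381,551.00.
Degree of operating leverage = $4,985,451.00 / $3,381,551.00 = 1.4743.
So EBIT moves 1.4743 × (-17.2%) = -25.4%.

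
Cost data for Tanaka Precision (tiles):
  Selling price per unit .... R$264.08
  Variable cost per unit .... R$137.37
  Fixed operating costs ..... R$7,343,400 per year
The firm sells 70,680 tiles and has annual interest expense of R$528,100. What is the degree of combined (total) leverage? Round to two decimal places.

8.26

At 70,680 units, contribution = 70,680 × R$126.71 = R$8,955,862.80.
EBIT = R$8,955,862.80 − R$7,343,400 = R$1,612,462.80. Interest = R$528,100.00.
DOL = R$8,955,862.80 ÷ R$1,612,462.80 = 5.5542; DFL = R$1,612,462.80 ÷ R$1,084,362.80 = 1.4870.
Combined leverage = 5.5542 × 1.4870 = 8.2591.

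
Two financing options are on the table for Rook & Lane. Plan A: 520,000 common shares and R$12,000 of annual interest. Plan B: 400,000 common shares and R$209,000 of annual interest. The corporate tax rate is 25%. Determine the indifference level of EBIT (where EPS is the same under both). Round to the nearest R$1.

R$865,667

At indifference, (EBIT − 12,000)(1 − t)/520,000 = (EBIT − 209,000)(1 − t)/400,000.
Cancelling (1 − t) and cross-multiplying: 400,000·(EBIT − 12,000) = 520,000·(EBIT − 209,000).
Solving, EBIT = (209,000·520,000 − 12,000·400,000) / (520,000 − 400,000) = 103,880,000,000 / 120,000 = 865,666.67.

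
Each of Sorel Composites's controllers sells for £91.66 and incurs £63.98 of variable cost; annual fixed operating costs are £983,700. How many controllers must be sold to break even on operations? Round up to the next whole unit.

35,539 controllers

Each unit contributes £91.66 − £63.98 = £27.68.
Break-even Q = £983,700 / £27.68 = 35,538.29 → 35,539 controllers.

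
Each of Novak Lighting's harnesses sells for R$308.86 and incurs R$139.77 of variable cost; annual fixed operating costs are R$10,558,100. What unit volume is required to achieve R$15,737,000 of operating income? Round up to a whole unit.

Contribution margin per unit = R$308.86 − R$139.77 = R$169.09.
Required volume = (fixed costs + target profit) ÷ CM = (R$10,558,100 + R$15,737,000) ÷ R$169.09 = 155,509.49, so 155,510 harnesses.

155,510 harnesses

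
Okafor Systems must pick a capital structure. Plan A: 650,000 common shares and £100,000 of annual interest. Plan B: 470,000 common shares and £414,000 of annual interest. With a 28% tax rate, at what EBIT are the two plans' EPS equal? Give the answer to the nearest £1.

£1,233,889

At indifference, (EBIT − 100,000)(1 − t)/650,000 = (EBIT − 414,000)(1 − t)/470,000.
Cancelling (1 − t) and cross-multiplying: 470,000·(EBIT − 100,000) = 650,000·(EBIT − 414,000).
Solving, EBIT = (414,000·650,000 − 100,000·470,000) / (650,000 − 470,000) = 222,100,000,000 / 180,000 = 1,233,888.89.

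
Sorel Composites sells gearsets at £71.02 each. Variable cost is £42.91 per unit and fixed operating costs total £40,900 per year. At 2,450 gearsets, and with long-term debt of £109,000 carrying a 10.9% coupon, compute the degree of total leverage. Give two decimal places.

At 2,450 units, contribution = 2,450 × £28.11 = £68,869.50.
Subtracting fixed costs: EBIT = £68,869.50 − £40,900 = £27,969.50. Interest = £11,881.00, so EBIT − I = £16,088.50.
DCL = contribution ÷ (EBIT − I) = £68,869.50 ÷ £16,088.50 = 4.2807.

4.28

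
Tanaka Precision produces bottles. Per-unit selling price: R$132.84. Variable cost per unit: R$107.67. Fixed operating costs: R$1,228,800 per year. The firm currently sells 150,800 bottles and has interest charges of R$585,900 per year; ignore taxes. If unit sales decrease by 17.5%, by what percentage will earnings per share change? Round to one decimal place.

Contribution at this volume is 150,800 × R$25.17 = R$3,795,636.00.
Operating income = contribution − fixed costs = R$3,795,636.00 − R$1,228,800 = R$2,566,836.00.
After interest of R$585,900.00, pre-tax earnings = R$1,980,936.00.
DCL = total CM / (EBIT − I) = R$3,795,636.00 / R$1,980,936.00 = 1.9161.
EPS therefore changes by 1.9161 × (-17.5%) = -33.5%.

-33.5%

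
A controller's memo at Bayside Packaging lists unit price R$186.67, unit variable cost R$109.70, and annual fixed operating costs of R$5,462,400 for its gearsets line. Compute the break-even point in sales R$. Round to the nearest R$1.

R$13,247,580

CM per unit = R$186.67 − R$109.70 = R$76.97; CM ratio = R$76.97 / R$186.67 = 0.4123.
Break-even revenue = fixed costs × price ÷ CM = R$5,462,400 × R$186.67 ÷ R$76.97 = R$13,247,580.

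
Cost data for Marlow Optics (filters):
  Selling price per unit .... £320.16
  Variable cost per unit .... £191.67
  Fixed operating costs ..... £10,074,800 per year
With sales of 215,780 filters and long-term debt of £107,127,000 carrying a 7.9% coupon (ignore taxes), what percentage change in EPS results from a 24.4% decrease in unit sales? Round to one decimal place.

-73.6%

Contribution at this volume is 215,780 × £128.49 = £27,725,572.20.
Subtracting fixed costs: EBIT = £27,725,572.20 − £10,074,800 = £17,650,772.20.
After interest of £8,463,033.00, pre-tax earnings = £9,187,739.20.
DCL = total CM / (EBIT − I) = £27,725,572.20 / £9,187,739.20 = 3.0177.
%ΔEPS = DCL × %ΔSales = 3.0177 × -24.4% = -73.6%.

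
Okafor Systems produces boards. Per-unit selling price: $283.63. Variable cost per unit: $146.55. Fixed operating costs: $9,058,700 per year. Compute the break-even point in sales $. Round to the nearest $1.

$18,743,209

Contribution margin per unit = $283.63 − $146.55 = $137.08, a CM ratio of $137.08 ÷ $283.63 = 0.4833.
Break-even revenue = fixed costs × price ÷ CM = $9,058,700 × $283.63 ÷ $137.08 = $18,743,209.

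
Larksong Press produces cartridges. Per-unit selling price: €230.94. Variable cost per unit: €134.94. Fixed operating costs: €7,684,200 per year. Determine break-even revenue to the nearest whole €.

€18,485,304

Contribution margin per unit = €230.94 − €134.94 = €96.00, a CM ratio of €96.00 ÷ €230.94 = 0.4157.
Break-even revenue = fixed costs × price ÷ CM = €7,684,200 × €230.94 ÷ €96.00 = €18,485,304.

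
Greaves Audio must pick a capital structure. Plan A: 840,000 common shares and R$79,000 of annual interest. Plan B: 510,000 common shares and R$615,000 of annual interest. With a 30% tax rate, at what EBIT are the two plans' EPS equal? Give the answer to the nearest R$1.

Set EPS_A = EPS_B: (EBIT − R$79,000)(1 − 0.30) ÷ 840,000 = (EBIT − R$615,000)(1 − 0.30) ÷ 510,000.
The (1 − t) factor cancels: (EBIT − 79,000) × 510,000 = (EBIT − 615,000) × 840,000.
Solving, EBIT = (615,000·840,000 − 79,000·510,000) / (840,000 − 510,000) = 476,310,000,000 / 330,000 = 1,443,363.64.

R$1,443,364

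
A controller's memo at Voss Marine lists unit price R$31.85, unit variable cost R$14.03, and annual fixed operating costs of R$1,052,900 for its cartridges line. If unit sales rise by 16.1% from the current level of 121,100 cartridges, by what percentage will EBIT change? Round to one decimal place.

Total contribution margin = 121,100 × R$17.82 = R$2,158,002.00.
EBIT = R$2,158,002.00 − R$1,052,900 = R$1,105,102.00.
So DOL = total CM / EBIT = R$2,158,002.00 / R$1,105,102.00 = 1.9528.
%ΔEBIT = DOL × %ΔSales = 1.9528 × +16.1% = +31.4%.

+31.4%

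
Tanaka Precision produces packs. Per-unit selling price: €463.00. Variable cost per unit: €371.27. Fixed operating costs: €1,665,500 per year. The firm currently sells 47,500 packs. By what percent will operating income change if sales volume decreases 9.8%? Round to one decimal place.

-15.9%

Total contribution margin = 47,500 × €91.73 = €4,357,175.00.
Operating income = contribution − fixed costs = €4,357,175.00 − €1,665,500 = €2,691,675.00.
DOL = contribution ÷ EBIT = €4,357,175.00 ÷ €2,691,675.00 = 1.6188.
Operating income changes by 1.6188 × -9.8% = -15.9%.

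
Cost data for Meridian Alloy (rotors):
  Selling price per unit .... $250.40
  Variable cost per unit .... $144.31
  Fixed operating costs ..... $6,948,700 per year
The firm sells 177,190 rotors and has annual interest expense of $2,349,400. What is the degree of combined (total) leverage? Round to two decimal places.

1.98

Contribution at this volume is 177,190 × $106.09 = $18,798,087.10.
Subtracting fixed costs: EBIT = $18,798,087.10 − $6,948,700 = $11,849,387.10. Interest = $2,349,400.00, so EBIT − I = $9,499,987.10.
Degree of total leverage = total CM / (EBIT − interest) = $18,798,087.10 / $9,499,987.10 = 1.9787.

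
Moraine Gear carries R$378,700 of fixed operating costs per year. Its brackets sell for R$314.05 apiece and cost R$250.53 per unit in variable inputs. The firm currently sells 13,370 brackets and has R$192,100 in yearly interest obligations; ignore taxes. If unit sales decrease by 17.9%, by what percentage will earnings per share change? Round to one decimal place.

Contribution at this volume is 13,370 × R$63.52 = R$849,262.40.
Operating income = contribution − fixed costs = R$849,262.40 − R$378,700 = R$470,562.40.
Interest = R$192,100.00, so EBIT − I = R$278,462.40.
DCL = total CM / (EBIT − I) = R$849,262.40 / R$278,462.40 = 3.0498.
EPS therefore changes by 3.0498 × (-17.9%) = -54.6%.

-54.6%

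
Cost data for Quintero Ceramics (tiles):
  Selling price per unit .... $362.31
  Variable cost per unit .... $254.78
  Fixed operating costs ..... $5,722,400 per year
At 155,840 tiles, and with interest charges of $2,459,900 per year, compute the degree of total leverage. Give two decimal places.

1.95

Total contribution margin = 155,840 × $107.53 = $16,757,475.20.
EBIT = $16,757,475.20 − $5,722,400 = $11,035,075.20. Interest = $2,459,900.00, so EBIT − I = $8,575,175.20.
Degree of total leverage = total CM / (EBIT − interest) = $16,757,475.20 / $8,575,175.20 = 1.9542.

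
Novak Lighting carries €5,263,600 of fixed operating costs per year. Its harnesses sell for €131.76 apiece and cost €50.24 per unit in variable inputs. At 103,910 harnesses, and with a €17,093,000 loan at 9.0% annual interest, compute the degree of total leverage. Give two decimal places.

Total contribution margin = 103,910 × €81.52 = €8,470,743.20.
Operating income = contribution − fixed costs = €8,470,743.20 − €5,263,600 = €3,207,143.20. Interest = €1,538,370.00.
DOL = €8,470,743.20 ÷ €3,207,143.20 = 2.6412; DFL = €3,207,143.20 ÷ €1,668,773.20 = 1.9219.
DCL = DOL × DFL = 2.6412 × 1.9219 = 5.0761.

5.08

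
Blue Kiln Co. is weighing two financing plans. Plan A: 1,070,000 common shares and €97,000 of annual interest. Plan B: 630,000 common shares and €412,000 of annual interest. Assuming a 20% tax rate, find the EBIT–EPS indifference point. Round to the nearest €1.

€863,023

At indifference, (EBIT − 97,000)(1 − t)/1,070,000 = (EBIT − 412,000)(1 − t)/630,000.
Cancelling (1 − t) and cross-multiplying: 630,000·(EBIT − 97,000) = 1,070,000·(EBIT − 412,000).
EBIT × (1,070,000 − 630,000) = 412,000 × 1,070,000 − 97,000 × 630,000 = 379,730,000,000, so EBIT = 379,730,000,000 ÷ 440,000 = 863,022.73.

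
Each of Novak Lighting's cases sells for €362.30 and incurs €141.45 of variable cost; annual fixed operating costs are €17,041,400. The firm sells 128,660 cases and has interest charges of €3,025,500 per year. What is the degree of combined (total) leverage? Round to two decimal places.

Contribution at this volume is 128,660 × €220.85 = €28,414,561.00.
EBIT = €28,414,561.00 − €17,041,400 = €11,373,161.00. Interest = €3,025,500.00.
DOL = €28,414,561.00 ÷ €11,373,161.00 = 2.4984; DFL = €11,373,161.00 ÷ €8,347,661.00 = 1.3624.
DCL = DOL × DFL = 2.4984 × 1.3624 = 3.4038.

3.40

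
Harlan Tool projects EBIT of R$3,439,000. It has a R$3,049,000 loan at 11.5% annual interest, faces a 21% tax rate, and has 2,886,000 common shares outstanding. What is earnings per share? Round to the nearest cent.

R$0.85

Pre-tax income = R$3,439,000 − R$350,635.00 = R$3,088,365.00.
Net income = R$3,088,365.00 × (1 − 0.21) = R$2,439,808.35.
EPS = R$2,439,808.35 ÷ 2,886,000 = R$0.85.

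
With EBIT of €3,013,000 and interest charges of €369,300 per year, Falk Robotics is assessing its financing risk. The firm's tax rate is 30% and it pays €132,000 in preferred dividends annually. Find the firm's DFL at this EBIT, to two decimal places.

Interest = €369,300.00.
Pre-tax preferred-dividend burden = €132,000 ÷ (1 − 0.30) = €188,571.43.
DFL = EBIT ÷ [EBIT − I − D_p/(1−t)] = €3,013,000 ÷ [€3,013,000 − €369,300.00 − €188,571.43] = €3,013,000 ÷ €2,455,128.57 = 1.2272.

1.23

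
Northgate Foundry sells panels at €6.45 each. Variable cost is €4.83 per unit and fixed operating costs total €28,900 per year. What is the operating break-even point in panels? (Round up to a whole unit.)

17,840 panels

Unit CM = price − variable cost = €6.45 − €4.83 = €1.62.
Break-even volume = fixed costs ÷ CM per unit = €28,900 ÷ €1.62 = 17,839.51, so 17,840 panels.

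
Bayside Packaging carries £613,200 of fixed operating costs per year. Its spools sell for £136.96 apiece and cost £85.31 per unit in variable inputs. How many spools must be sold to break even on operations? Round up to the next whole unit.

Unit CM = price − variable cost = £136.96 − £85.31 = £51.65.
Units to break even: £613,200 ÷ £51.65 = 11,872.22, rounded up to 11,873.

11,873 spools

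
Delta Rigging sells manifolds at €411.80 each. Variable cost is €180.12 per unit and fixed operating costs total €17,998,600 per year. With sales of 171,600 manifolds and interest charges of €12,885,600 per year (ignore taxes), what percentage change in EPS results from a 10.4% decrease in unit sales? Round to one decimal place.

Contribution at this volume is 171,600 × €231.68 = €39,756,288.00.
EBIT = €39,756,288.00 − €17,998,600 = €21,757,688.00.
Interest = €12,885,600.00, so EBIT − I = €8,872,088.00.
DCL = total CM / (EBIT − I) = €39,756,288.00 / €8,872,088.00 = 4.4811.
EPS therefore changes by 4.4811 × (-10.4%) = -46.6%.

-46.6%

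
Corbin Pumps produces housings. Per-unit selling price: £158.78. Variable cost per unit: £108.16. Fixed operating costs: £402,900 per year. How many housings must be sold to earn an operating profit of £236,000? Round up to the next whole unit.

12,622 housings

Unit CM = price − variable cost = £158.78 − £108.16 = £50.62.
Need Q such that Q × £50.62 − £402,900 = £236,000, i.e. Q = £638,900 / £50.62 = 12,621.49 → 12,622.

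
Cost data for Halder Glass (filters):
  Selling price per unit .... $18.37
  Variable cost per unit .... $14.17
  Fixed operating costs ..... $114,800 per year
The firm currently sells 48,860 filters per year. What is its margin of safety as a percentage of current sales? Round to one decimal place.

44.1%

Contribution margin per unit = $18.37 − $14.17 = $4.20. Break-even units = $114,800 ÷ $4.20 = 27,333.33; break-even revenue = 27,333.33 × $18.37 = $502,113.33.
Actual sales revenue = 48,860 × $18.37 = $897,558.20.
Margin of safety = ($897,558.20 − $502,113.33) ÷ $897,558.20 = 44.1%.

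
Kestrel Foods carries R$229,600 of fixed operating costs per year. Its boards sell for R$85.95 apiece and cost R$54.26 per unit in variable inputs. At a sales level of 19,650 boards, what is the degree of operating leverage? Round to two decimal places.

1.58

Total contribution margin = 19,650 × R$31.69 = R$622,708.50.
Subtracting fixed costs: EBIT = R$622,708.50 − R$229,600 = R$393,108.50.
Degree of operating leverage = R$622,708.50 / R$393,108.50 = 1.5841.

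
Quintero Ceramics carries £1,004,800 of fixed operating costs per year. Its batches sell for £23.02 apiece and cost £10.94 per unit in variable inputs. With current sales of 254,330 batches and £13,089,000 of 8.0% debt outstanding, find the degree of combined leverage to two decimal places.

Total contribution margin = 254,330 × £12.08 = £3,072,306.40.
EBIT = £3,072,306.40 − £1,004,800 = £2,067,506.40. Interest = £1,047,120.00.
DOL = £3,072,306.40 ÷ £2,067,506.40 = 1.4860; DFL = £2,067,506.40 ÷ £1,020,386.40 = 2.0262.
DCL = DOL × DFL = 1.4860 × 2.0262 = 3.0109.

3.01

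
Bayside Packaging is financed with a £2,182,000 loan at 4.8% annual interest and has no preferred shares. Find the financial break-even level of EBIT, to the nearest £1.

£104,736

Annual interest = 4.8% × £2,182,000 = £104,736.00.
With no preferred dividends, EPS = 0 when EBIT exactly covers interest, so the financial break-even EBIT is £104,736.00.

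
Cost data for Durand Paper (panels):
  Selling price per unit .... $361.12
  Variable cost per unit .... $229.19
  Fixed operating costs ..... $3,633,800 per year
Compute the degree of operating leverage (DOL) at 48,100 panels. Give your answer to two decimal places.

2.34

Contribution at this volume is 48,100 × $131.93 = $6,345,833.00.
Operating income = contribution − fixed costs = $6,345,833.00 − $3,633,800 = $2,712,033.00.
So DOL = total CM / EBIT = $6,345,833.00 / $2,712,033.00 = 2.3399.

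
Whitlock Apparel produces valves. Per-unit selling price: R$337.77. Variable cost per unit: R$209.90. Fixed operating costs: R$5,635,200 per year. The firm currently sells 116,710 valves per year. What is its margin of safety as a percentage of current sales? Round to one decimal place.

62.2%

Contribution margin per unit = R$337.77 − R$209.90 = R$127.87. Break-even units = R$5,635,200 ÷ R$127.87 = 44,069.76; break-even revenue = 44,069.76 × R$337.77 = R$14,885,442.28.
Current sales = 116,710 × R$337.77 = R$39,421,136.70.
Margin of safety = (R$39,421,136.70 − R$14,885,442.28) ÷ R$39,421,136.70 = 62.2%.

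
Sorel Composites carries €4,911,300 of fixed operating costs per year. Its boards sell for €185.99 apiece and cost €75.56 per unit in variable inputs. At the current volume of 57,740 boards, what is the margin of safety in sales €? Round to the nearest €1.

Each unit contributes €185.99 − €75.56 = €110.43. Break-even units = €4,911,300 ÷ €110.43 = 44,474.33; break-even revenue = 44,474.33 × €185.99 = €8,271,780.20.
Actual sales revenue = 57,740 × €185.99 = €10,739,062.60.
Margin of safety = €10,739,062.60 − €8,271,780.20 = €2,467,282.

€2,467,282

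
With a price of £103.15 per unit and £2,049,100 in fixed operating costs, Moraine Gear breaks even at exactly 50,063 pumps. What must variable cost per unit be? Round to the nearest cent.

£62.22

At break-even, FC = Q × (P − VC), so P − VC = £2,049,100 ÷ 50,063 = £40.9304.
Hence VC = price − CM = £103.15 − £40.9304 = £62.22.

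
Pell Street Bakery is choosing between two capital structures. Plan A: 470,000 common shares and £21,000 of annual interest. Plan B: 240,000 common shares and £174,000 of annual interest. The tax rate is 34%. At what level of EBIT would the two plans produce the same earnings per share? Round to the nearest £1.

At indifference, (EBIT − 21,000)(1 − t)/470,000 = (EBIT − 174,000)(1 − t)/240,000.
The (1 − t) factor cancels: (EBIT − 21,000) × 240,000 = (EBIT − 174,000) × 470,000.
Solving, EBIT = (174,000·470,000 − 21,000·240,000) / (470,000 − 240,000) = 76,740,000,000 / 230,000 = 333,652.17.

£333,652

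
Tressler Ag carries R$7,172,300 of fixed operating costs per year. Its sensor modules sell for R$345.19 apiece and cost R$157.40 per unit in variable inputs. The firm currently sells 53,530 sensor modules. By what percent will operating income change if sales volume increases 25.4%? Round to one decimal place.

+88.7%

Contribution at this volume is 53,530 × R$187.79 = R$10,052,398.70.
EBIT = R$10,052,398.70 − R$7,172,300 = R$2,880,098.70.
So DOL = total CM / EBIT = R$10,052,398.70 / R$2,880,098.70 = 3.4903.
%ΔEBIT = DOL × %ΔSales = 3.4903 × +25.4% = +88.7%.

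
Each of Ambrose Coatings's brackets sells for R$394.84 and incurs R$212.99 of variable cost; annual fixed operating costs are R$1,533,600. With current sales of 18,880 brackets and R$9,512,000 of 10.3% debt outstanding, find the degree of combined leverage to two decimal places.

Total contribution margin = 18,880 × R$181.85 = R$3,433,328.00.
EBIT = R$3,433,328.00 − R$1,533,600 = R$1,899,728.00. Interest = R$979,736.00, so EBIT − I = R$919,992.00.
DCL = contribution ÷ (EBIT − I) = R$3,433,328.00 ÷ R$919,992.00 = 3.7319.

3.73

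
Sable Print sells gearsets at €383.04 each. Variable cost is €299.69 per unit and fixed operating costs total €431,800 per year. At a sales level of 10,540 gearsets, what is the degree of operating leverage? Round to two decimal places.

1.97

Total contribution margin = 10,540 × €83.35 = €878,509.00.
Subtracting fixed costs: EBIT = €878,509.00 − €431,800 = €446,709.00.
Degree of operating leverage = €878,509.00 / €446,709.00 = 1.9666.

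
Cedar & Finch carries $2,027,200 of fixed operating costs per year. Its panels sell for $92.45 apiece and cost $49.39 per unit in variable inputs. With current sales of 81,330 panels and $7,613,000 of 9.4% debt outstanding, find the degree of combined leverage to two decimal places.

At 81,330 units, contribution = 81,330 × $43.06 = $3,502,069.80.
Operating income = contribution − fixed costs = $3,502,069.80 − $2,027,200 = $1,474,869.80. Interest = $715,622.00, so EBIT − I = $759,247.80.
Degree of total leverage = total CM / (EBIT − interest) = $3,502,069.80 / $759,247.80 = 4.6126.

4.61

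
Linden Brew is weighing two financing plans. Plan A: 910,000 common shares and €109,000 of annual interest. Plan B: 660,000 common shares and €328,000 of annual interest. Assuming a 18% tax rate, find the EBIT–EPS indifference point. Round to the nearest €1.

€906,160

At indifference, (EBIT − 109,000)(1 − t)/910,000 = (EBIT − 328,000)(1 − t)/660,000.
The (1 − t) factor cancels: (EBIT − 109,000) × 660,000 = (EBIT − 328,000) × 910,000.
Solving, EBIT = (328,000·910,000 − 109,000·660,000) / (910,000 − 660,000) = 226,540,000,000 / 250,000 = 906,160.00.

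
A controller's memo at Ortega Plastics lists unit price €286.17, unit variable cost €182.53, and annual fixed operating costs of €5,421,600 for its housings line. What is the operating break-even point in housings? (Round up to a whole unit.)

Unit CM = price − variable cost = €286.17 − €182.53 = €103.64.
Break-even volume = fixed costs ÷ CM per unit = €5,421,600 ÷ €103.64 = 52,311.85, so 52,312 housings.

52,312 housings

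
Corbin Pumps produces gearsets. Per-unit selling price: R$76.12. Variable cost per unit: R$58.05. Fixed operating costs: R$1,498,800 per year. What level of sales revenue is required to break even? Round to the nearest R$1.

R$6,313,705

CM per unit = R$76.12 − R$58.05 = R$18.07; CM ratio = R$18.07 / R$76.12 = 0.2374.
Break-even sales = FC ÷ CM ratio = R$1,498,800 × R$76.12 / R$18.07 = R$6,313,705.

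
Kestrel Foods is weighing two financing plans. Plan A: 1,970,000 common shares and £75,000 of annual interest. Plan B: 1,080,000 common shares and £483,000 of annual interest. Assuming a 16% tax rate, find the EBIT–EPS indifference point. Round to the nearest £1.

£978,101

At indifference, (EBIT − 75,000)(1 − t)/1,970,000 = (EBIT − 483,000)(1 − t)/1,080,000.
The (1 − t) factor cancels: (EBIT − 75,000) × 1,080,000 = (EBIT − 483,000) × 1,970,000.
EBIT × (1,970,000 − 1,080,000) = 483,000 × 1,970,000 − 75,000 × 1,080,000 = 870,510,000,000, so EBIT = 870,510,000,000 ÷ 890,000 = 978,101.12.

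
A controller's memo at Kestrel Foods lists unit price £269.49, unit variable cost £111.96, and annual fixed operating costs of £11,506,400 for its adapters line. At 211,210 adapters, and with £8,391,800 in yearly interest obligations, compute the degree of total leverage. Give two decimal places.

Contribution at this volume is 211,210 × £157.53 = £33,271,911.30.
EBIT = £33,271,911.30 − £11,506,400 = £21,765,511.30. Interest = £8,391,800.00.
DOL = £33,271,911.30 ÷ £21,765,511.30 = 1.5287; DFL = £21,765,511.30 ÷ £13,373,711.30 = 1.6275.
DCL = DOL × DFL = 1.5287 × 1.6275 = 2.4880.

2.49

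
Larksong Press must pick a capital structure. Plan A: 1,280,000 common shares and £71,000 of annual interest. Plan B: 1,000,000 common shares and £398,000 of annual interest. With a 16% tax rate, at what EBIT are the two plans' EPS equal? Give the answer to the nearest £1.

£1,565,857

At indifference, (EBIT − 71,000)(1 − t)/1,280,000 = (EBIT − 398,000)(1 − t)/1,000,000.
Cancelling (1 − t) and cross-multiplying: 1,000,000·(EBIT − 71,000) = 1,280,000·(EBIT − 398,000).
Solving, EBIT = (398,000·1,280,000 − 71,000·1,000,000) / (1,280,000 − 1,000,000) = 438,440,000,000 / 280,000 = 1,565,857.14.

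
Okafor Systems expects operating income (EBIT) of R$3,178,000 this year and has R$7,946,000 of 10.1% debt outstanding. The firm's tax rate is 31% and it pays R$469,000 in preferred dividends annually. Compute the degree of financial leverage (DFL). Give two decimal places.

Annual interest charges come to R$802,546.00.
Pre-tax preferred-dividend burden = R$469,000 ÷ (1 − 0.31) = R$679,710.14.
DFL = EBIT ÷ [EBIT − I − D_p/(1−t)] = R$3,178,000 ÷ [R$3,178,000 − R$802,546.00 − R$679,710.14] = R$3,178,000 ÷ R$1,695,743.86 = 1.8741.

1.87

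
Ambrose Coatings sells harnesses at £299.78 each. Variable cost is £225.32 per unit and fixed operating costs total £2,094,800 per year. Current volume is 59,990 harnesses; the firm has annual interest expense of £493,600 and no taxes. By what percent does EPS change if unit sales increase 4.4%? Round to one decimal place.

+10.5%

Contribution at this volume is 59,990 × £74.46 = £4,466,855.40.
EBIT = £4,466,855.40 − £2,094,800 = £2,372,055.40.
After interest of £493,600.00, pre-tax earnings = £1,878,455.40.
DCL = total CM / (EBIT − I) = £4,466,855.40 / £1,878,455.40 = 2.3779.
EPS therefore changes by 2.3779 × (+4.4%) = +10.5%.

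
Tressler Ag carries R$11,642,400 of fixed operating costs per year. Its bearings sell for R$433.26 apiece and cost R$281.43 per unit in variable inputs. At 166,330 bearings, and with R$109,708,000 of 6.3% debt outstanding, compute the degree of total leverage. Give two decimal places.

Contribution at this volume is 166,330 × R$151.83 = R$25,253,883.90.
EBIT = R$25,253,883.90 − R$11,642,400 = R$13,611,483.90. Interest = R$6,911,604.00, so EBIT − I = R$6,699,879.90.
Degree of total leverage = total CM / (EBIT − interest) = R$25,253,883.90 / R$6,699,879.90 = 3.7693.

3.77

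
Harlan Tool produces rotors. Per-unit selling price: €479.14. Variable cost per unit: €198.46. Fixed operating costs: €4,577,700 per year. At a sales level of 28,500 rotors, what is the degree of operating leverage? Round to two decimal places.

Total contribution margin = 28,500 × €280.68 = €7,999,380.00.
Operating income = contribution − fixed costs = €7,999,380.00 − €4,577,700 = €3,421,680.00.
So DOL = total CM / EBIT = €7,999,380.00 / €3,421,680.00 = 2.3379.

2.34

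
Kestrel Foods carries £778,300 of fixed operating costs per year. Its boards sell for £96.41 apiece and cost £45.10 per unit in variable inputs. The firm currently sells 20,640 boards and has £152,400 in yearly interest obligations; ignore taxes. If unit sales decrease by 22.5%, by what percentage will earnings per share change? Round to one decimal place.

-185.7%

Contribution at this volume is 20,640 × £51.31 = £1,059,038.40.
EBIT = £1,059,038.40 − £778,300 = £280,738.40.
Interest = £152,400.00, so EBIT − I = £128,338.40.
Degree of combined leverage = contribution ÷ (EBIT − I) = £1,059,038.40 ÷ £128,338.40 = 8.2519.
%ΔEPS = DCL × %ΔSales = 8.2519 × -22.5% = -185.7%.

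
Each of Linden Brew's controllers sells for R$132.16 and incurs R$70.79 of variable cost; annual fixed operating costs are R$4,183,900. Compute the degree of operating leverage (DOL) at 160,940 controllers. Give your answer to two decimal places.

At 160,940 units, contribution = 160,940 × R$61.37 = R$9,876,887.80.
Subtracting fixed costs: EBIT = R$9,876,887.80 − R$4,183,900 = R$5,692,987.80.
So DOL = total CM / EBIT = R$9,876,887.80 / R$5,692,987.80 = 1.7349.

1.73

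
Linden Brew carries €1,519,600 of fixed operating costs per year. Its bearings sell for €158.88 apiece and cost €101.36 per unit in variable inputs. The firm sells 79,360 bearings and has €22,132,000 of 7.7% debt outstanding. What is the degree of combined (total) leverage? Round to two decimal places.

3.40

Contribution at this volume is 79,360 × €57.52 = €4,564,787.20.
EBIT = €4,564,787.20 − €1,519,600 = €3,045,187.20. Interest = €1,704,164.00, so EBIT − I = €1,341,023.20.
Degree of total leverage = total CM / (EBIT − interest) = €4,564,787.20 / €1,341,023.20 = 3.4040.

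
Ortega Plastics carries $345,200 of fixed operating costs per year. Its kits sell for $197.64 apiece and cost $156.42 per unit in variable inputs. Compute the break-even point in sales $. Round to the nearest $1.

Contribution margin per unit = $197.64 − $156.42 = $41.22, a CM ratio of $41.22 ÷ $197.64 = 0.2086.
Break-even revenue = fixed costs × price ÷ CM = $345,200 × $197.64 ÷ $41.22 = $1,655,151.

$1,655,151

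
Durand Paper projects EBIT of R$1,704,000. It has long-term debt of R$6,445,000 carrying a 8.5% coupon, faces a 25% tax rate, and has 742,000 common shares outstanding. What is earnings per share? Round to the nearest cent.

Interest = R$547,825.00, so EBT = R$1,704,000 − R$547,825.00 = R$1,156,175.00.
Net income = R$1,156,175.00 × (1 − 0.25) = R$867,131.25.
EPS = R$867,131.25 ÷ 742,000 = R$1.17.

R$1.17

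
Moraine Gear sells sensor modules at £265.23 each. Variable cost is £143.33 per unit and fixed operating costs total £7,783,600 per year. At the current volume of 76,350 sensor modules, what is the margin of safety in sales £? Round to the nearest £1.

£3,314,755

Unit CM = price − variable cost = £265.23 − £143.33 = £121.90. Break-even units = £7,783,600 ÷ £121.90 = 63,852.34; break-even revenue = 63,852.34 × £265.23 = £16,935,555.60.
Actual sales revenue = 76,350 × £265.23 = £20,250,310.50.
Margin of safety = £20,250,310.50 − £16,935,555.60 = £3,314,755.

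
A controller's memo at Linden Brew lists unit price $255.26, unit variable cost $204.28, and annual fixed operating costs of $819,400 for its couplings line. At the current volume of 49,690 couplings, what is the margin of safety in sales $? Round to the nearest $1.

$8,581,083

Unit CM = price − variable cost = $255.26 − $204.28 = $50.98. Break-even units = $819,400 ÷ $50.98 = 16,072.97; break-even revenue = 16,072.97 × $255.26 = $4,102,786.27.
Actual sales revenue = 49,690 × $255.26 = $12,683,869.40.
Margin of safety = $12,683,869.40 − $4,102,786.27 = $8,581,083.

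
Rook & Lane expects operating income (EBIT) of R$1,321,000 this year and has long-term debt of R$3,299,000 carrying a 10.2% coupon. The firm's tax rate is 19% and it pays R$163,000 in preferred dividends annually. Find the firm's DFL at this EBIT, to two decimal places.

1.69

Annual interest charges come to R$336,498.00.
Preferred dividends grossed up pre-tax: R$163,000 / (1 − 0.19) = R$201,234.57.
DFL = EBIT ÷ [EBIT − I − D_p/(1−t)] = R$1,321,000 ÷ [R$1,321,000 − R$336,498.00 − R$201,234.57] = R$1,321,000 ÷ R$783,267.43 = 1.6865.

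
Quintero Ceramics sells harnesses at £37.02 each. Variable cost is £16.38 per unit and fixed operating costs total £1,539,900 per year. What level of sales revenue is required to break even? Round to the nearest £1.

£2,761,972

CM per unit = £37.02 − £16.38 = £20.64; CM ratio = £20.64 / £37.02 = 0.5575.
Break-even revenue = fixed costs × price ÷ CM = £1,539,900 × £37.02 ÷ £20.64 = £2,761,972.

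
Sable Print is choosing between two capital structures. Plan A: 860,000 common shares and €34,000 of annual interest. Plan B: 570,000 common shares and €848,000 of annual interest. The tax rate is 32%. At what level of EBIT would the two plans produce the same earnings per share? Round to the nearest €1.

Set EPS_A = EPS_B: (EBIT − €34,000)(1 − 0.32) ÷ 860,000 = (EBIT − €848,000)(1 − 0.32) ÷ 570,000.
The (1 − t) factor cancels: (EBIT − 34,000) × 570,000 = (EBIT − 848,000) × 860,000.
Solving, EBIT = (848,000·860,000 − 34,000·570,000) / (860,000 − 570,000) = 709,900,000,000 / 290,000 = 2,447,931.03.

€2,447,931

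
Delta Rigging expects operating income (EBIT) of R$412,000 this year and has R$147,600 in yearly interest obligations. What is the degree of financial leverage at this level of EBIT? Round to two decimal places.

Annual interest charges come to R$147,600.00.
Degree of financial leverage = EBIT / (EBIT − interest) = R$412,000 / R$264,400.00 = 1.5582.

1.56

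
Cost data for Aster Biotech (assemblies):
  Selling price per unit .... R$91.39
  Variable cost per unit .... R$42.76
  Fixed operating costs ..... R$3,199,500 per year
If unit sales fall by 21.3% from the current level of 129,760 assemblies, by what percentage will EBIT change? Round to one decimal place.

Contribution at this volume is 129,760 × R$48.63 = R$6,310,228.80.
EBIT = R$6,310,228.80 − R$3,199,500 = R$3,110,728.80.
DOL = contribution ÷ EBIT = R$6,310,228.80 ÷ R$3,110,728.80 = 2.0285.
Operating income changes by 2.0285 × -21.3% = -43.2%.

-43.2%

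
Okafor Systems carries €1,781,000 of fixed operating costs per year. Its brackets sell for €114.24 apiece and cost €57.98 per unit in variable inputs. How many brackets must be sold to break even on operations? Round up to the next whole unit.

31,657 brackets

Each unit contributes €114.24 − €57.98 = €56.26.
Units to break even: €1,781,000 ÷ €56.26 = 31,656.59, rounded up to 31,657.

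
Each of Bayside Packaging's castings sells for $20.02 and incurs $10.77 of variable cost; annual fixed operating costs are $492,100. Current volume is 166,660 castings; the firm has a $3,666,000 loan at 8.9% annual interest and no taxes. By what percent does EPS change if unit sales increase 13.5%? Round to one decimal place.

Total contribution margin = 166,660 × $9.25 = $1,541,605.00.
Operating income = contribution − fixed costs = $1,541,605.00 − $492,100 = $1,049,505.00.
Interest = $326,274.00, so EBIT − I = $723,231.00.
Degree of combined leverage = contribution ÷ (EBIT − I) = $1,541,605.00 ÷ $723,231.00 = 2.1316.
%ΔEPS = DCL × %ΔSales = 2.1316 × +13.5% = +28.8%.

+28.8%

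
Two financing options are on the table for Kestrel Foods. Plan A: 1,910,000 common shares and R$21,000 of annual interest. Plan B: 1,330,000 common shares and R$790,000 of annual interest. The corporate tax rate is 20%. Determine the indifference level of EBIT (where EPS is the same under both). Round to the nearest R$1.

R$2,553,397

At indifference, (EBIT − 21,000)(1 − t)/1,910,000 = (EBIT − 790,000)(1 − t)/1,330,000.
The (1 − t) factor cancels: (EBIT − 21,000) × 1,330,000 = (EBIT − 790,000) × 1,910,000.
Solving, EBIT = (790,000·1,910,000 − 21,000·1,330,000) / (1,910,000 − 1,330,000) = 1,480,970,000,000 / 580,000 = 2,553,396.55.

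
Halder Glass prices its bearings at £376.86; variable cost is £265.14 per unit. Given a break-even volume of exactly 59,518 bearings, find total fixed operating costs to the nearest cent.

Each unit contributes £376.86 − £265.14 = £111.72.
Since BE = FC / CM, FC = 59,518 × £111.72 = £6,649,350.96.

£6,649,350.96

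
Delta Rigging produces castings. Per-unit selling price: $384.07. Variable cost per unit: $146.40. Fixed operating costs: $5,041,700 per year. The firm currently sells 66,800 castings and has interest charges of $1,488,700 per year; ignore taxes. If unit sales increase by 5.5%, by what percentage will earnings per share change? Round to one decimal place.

+9.3%

Total contribution margin = 66,800 × $237.67 = $15,876,356.00.
Operating income = contribution − fixed costs = $15,876,356.00 − $5,041,700 = $10,834,656.00.
After interest of $1,488,700.00, pre-tax earnings = $9,345,956.00.
DCL = total CM / (EBIT − I) = $15,876,356.00 / $9,345,956.00 = 1.6987.
%ΔEPS = DCL × %ΔSales = 1.6987 × +5.5% = +9.3%.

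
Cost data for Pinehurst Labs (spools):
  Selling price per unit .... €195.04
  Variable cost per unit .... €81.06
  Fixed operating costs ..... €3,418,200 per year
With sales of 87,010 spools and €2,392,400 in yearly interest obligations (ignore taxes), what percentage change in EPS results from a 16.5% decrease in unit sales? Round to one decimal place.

-39.8%

Total contribution margin = 87,010 × €113.98 = €9,917,399.80.
Operating income = contribution − fixed costs = €9,917,399.80 − €3,418,200 = €6,499,199.80.
Interest = €2,392,400.00, so EBIT − I = €4,106,799.80.
Degree of combined leverage = contribution ÷ (EBIT − I) = €9,917,399.80 ÷ €4,106,799.80 = 2.4149.
EPS therefore changes by 2.4149 × (-16.5%) = -39.8%.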